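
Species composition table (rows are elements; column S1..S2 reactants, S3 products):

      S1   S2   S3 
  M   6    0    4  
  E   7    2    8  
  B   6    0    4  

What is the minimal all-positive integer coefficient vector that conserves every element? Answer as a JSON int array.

M: 2·6+5·0 = 12 | 3·4 = 12
E: 2·7+5·2 = 24 | 3·8 = 24
B: 2·6+5·0 = 12 | 3·4 = 12
gcd(2,5,3) = 1

Coefficients: [2, 5, 3]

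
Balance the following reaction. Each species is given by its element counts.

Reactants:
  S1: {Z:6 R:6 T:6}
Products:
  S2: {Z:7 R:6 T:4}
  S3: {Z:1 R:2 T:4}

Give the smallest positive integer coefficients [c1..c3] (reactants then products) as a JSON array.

Z: 4·6 = 24 | 3·7+3·1 = 24
R: 4·6 = 24 | 3·6+3·2 = 24
T: 4·6 = 24 | 3·4+3·4 = 24
gcd(4,3,3) = 1

Coefficients: [4, 3, 3]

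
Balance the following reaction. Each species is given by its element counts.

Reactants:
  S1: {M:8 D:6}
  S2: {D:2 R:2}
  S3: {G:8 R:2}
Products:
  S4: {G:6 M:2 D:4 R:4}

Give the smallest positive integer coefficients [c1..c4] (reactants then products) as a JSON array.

G: 1·0+5·0+3·8 = 24 | 4·6 = 24
M: 1·8+5·0+3·0 = 8 | 4·2 = 8
D: 1·6+5·2+3·0 = 16 | 4·4 = 16
R: 1·0+5·2+3·2 = 16 | 4·4 = 16
gcd(1,5,3,4) = 1

Coefficients: [1, 5, 3, 4]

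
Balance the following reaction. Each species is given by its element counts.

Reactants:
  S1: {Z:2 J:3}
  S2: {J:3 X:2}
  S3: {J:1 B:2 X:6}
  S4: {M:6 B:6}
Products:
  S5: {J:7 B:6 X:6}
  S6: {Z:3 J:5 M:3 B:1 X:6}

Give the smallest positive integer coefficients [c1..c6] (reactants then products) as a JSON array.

Z: 6·2+6·0+5·0+2·0 = 12 | 3·0+4·3 = 12
J: 6·3+6·3+5·1+2·0 = 41 | 3·7+4·5 = 41
M: 6·0+6·0+5·0+2·6 = 12 | 3·0+4·3 = 12
B: 6·0+6·0+5·2+2·6 = 22 | 3·6+4·1 = 22
X: 6·0+6·2+5·6+2·0 = 42 | 3·6+4·6 = 42
gcd(6,6,5,2,3,4) = 1

Coefficients: [6, 6, 5, 2, 3, 4]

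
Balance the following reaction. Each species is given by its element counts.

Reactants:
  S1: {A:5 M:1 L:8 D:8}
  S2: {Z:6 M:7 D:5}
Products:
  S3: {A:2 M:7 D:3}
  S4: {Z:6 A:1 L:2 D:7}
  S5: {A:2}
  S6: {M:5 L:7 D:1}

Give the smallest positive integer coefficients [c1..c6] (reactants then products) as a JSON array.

Coefficients: [3, 5, 4, 5, 1, 2]

Z: 3·0+5·6 = 30 | 4·0+5·6+1·0+2·0 = 30
A: 3·5+5·0 = 15 | 4·2+5·1+1·2+2·0 = 15
M: 3·1+5·7 = 38 | 4·7+5·0+1·0+2·5 = 38
L: 3·8+5·0 = 24 | 4·0+5·2+1·0+2·7 = 24
D: 3·8+5·5 = 49 | 4·3+5·7+1·0+2·1 = 49
gcd(3,5,4,5,1,2) = 1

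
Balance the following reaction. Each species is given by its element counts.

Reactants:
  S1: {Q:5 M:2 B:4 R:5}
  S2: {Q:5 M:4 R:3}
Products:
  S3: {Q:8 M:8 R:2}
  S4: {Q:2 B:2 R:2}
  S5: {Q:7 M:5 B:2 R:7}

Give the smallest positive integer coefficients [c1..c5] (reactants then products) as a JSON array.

Q: 3·5+3·5 = 30 | 1·8+4·2+2·7 = 30
M: 3·2+3·4 = 18 | 1·8+4·0+2·5 = 18
B: 3·4+3·0 = 12 | 1·0+4·2+2·2 = 12
R: 3·5+3·3 = 24 | 1·2+4·2+2·7 = 24
gcd(3,3,1,4,2) = 1

Coefficients: [3, 3, 1, 4, 2]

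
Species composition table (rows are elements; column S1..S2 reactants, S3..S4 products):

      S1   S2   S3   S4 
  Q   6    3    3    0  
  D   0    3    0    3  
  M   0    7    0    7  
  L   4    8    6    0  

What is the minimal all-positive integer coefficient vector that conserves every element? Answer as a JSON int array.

Q: 1·6+4·3 = 18 | 6·3+4·0 = 18
D: 1·0+4·3 = 12 | 6·0+4·3 = 12
M: 1·0+4·7 = 28 | 6·0+4·7 = 28
L: 1·4+4·8 = 36 | 6·6+4·0 = 36
gcd(1,4,6,4) = 1

Coefficients: [1, 4, 6, 4]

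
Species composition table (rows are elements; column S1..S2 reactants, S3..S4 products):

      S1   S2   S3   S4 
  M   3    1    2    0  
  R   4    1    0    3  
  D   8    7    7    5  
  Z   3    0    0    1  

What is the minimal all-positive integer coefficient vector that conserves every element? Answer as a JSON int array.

Coefficients: [1, 5, 4, 3]

M: 1·3+5·1 = 8 | 4·2+3·0 = 8
R: 1·4+5·1 = 9 | 4·0+3·3 = 9
D: 1·8+5·7 = 43 | 4·7+3·5 = 43
Z: 1·3+5·0 = 3 | 4·0+3·1 = 3
gcd(1,5,4,3) = 1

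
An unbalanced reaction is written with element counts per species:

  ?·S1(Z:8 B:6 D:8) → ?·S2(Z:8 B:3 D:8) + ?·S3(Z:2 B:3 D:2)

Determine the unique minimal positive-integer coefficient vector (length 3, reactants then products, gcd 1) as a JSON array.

Z: 3·8 = 24 | 2·8+4·2 = 24
B: 3·6 = 18 | 2·3+4·3 = 18
D: 3·8 = 24 | 2·8+4·2 = 24
gcd(3,2,4) = 1

Coefficients: [3, 2, 4]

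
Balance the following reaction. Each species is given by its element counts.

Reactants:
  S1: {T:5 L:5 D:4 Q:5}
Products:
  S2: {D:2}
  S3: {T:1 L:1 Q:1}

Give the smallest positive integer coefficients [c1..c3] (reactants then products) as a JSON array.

Coefficients: [1, 2, 5]

T: 1·5 = 5 | 2·0+5·1 = 5
L: 1·5 = 5 | 2·0+5·1 = 5
D: 1·4 = 4 | 2·2+5·0 = 4
Q: 1·5 = 5 | 2·0+5·1 = 5
gcd(1,2,5) = 1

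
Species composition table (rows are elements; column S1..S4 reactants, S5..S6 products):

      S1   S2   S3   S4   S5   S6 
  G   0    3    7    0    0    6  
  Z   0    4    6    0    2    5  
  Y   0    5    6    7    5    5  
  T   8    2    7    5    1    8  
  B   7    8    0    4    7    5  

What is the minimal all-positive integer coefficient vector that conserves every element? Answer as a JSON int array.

G: 2·0+5·3+3·7+1·0 = 36 | 4·0+6·6 = 36
Z: 2·0+5·4+3·6+1·0 = 38 | 4·2+6·5 = 38
Y: 2·0+5·5+3·6+1·7 = 50 | 4·5+6·5 = 50
T: 2·8+5·2+3·7+1·5 = 52 | 4·1+6·8 = 52
B: 2·7+5·8+3·0+1·4 = 58 | 4·7+6·5 = 58
gcd(2,5,3,1,4,6) = 1

Coefficients: [2, 5, 3, 1, 4, 6]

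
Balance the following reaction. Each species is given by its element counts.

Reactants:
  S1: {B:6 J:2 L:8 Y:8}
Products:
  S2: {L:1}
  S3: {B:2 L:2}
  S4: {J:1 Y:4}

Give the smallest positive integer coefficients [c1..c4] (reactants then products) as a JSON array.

Coefficients: [1, 2, 3, 2]

B: 1·6 = 6 | 2·0+3·2+2·0 = 6
J: 1·2 = 2 | 2·0+3·0+2·1 = 2
L: 1·8 = 8 | 2·1+3·2+2·0 = 8
Y: 1·8 = 8 | 2·0+3·0+2·4 = 8
gcd(1,2,3,2) = 1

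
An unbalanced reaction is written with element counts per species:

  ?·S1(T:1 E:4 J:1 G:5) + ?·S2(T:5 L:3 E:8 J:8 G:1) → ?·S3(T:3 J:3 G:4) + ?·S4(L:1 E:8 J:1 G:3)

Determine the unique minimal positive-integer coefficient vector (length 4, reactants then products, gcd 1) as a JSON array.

T: 4·1+1·5 = 9 | 3·3+3·0 = 9
L: 4·0+1·3 = 3 | 3·0+3·1 = 3
E: 4·4+1·8 = 24 | 3·0+3·8 = 24
J: 4·1+1·8 = 12 | 3·3+3·1 = 12
G: 4·5+1·1 = 21 | 3·4+3·3 = 21
gcd(4,1,3,3) = 1

Coefficients: [4, 1, 3, 3]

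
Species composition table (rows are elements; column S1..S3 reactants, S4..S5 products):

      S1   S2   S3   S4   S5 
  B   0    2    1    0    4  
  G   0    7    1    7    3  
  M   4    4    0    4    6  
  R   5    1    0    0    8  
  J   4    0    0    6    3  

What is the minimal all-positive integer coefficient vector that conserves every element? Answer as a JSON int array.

B: 3·0+1·2+6·1 = 8 | 1·0+2·4 = 8
G: 3·0+1·7+6·1 = 13 | 1·7+2·3 = 13
M: 3·4+1·4+6·0 = 16 | 1·4+2·6 = 16
R: 3·5+1·1+6·0 = 16 | 1·0+2·8 = 16
J: 3·4+1·0+6·0 = 12 | 1·6+2·3 = 12
gcd(3,1,6,1,2) = 1

Coefficients: [3, 1, 6, 1, 2]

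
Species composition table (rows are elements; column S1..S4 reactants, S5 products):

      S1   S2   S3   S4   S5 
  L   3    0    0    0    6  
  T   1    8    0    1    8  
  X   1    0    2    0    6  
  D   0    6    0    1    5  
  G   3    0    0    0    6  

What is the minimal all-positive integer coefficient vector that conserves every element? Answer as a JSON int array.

L: 4·3+1·0+4·0+4·0 = 12 | 2·6 = 12
T: 4·1+1·8+4·0+4·1 = 16 | 2·8 = 16
X: 4·1+1·0+4·2+4·0 = 12 | 2·6 = 12
D: 4·0+1·6+4·0+4·1 = 10 | 2·5 = 10
G: 4·3+1·0+4·0+4·0 = 12 | 2·6 = 12
gcd(4,1,4,4,2) = 1

Coefficients: [4, 1, 4, 4, 2]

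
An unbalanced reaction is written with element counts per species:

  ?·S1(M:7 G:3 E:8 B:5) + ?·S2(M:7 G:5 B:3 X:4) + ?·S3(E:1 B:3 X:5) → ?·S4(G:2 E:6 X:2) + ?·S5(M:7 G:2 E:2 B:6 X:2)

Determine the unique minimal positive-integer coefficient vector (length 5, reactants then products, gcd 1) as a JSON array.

M: 3·7+1·7+2·0 = 28 | 3·0+4·7 = 28
G: 3·3+1·5+2·0 = 14 | 3·2+4·2 = 14
E: 3·8+1·0+2·1 = 26 | 3·6+4·2 = 26
B: 3·5+1·3+2·3 = 24 | 3·0+4·6 = 24
X: 3·0+1·4+2·5 = 14 | 3·2+4·2 = 14
gcd(3,1,2,3,4) = 1

Coefficients: [3, 1, 2, 3, 4]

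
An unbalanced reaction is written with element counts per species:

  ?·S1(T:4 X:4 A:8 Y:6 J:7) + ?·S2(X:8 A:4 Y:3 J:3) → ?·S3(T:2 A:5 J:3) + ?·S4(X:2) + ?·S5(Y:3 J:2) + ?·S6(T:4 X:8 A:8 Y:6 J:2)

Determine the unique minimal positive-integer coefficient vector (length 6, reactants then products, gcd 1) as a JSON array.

T: 3·4+1·0 = 12 | 4·2+6·0+5·0+1·4 = 12
X: 3·4+1·8 = 20 | 4·0+6·2+5·0+1·8 = 20
A: 3·8+1·4 = 28 | 4·5+6·0+5·0+1·8 = 28
Y: 3·6+1·3 = 21 | 4·0+6·0+5·3+1·6 = 21
J: 3·7+1·3 = 24 | 4·3+6·0+5·2+1·2 = 24
gcd(3,1,4,6,5,1) = 1

Coefficients: [3, 1, 4, 6, 5, 1]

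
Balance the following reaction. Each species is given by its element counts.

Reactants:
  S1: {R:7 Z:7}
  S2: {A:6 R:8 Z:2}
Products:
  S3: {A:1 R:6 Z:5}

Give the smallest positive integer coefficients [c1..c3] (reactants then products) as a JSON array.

A: 4·0+1·6 = 6 | 6·1 = 6
R: 4·7+1·8 = 36 | 6·6 = 36
Z: 4·7+1·2 = 30 | 6·5 = 30
gcd(4,1,6) = 1

Coefficients: [4, 1, 6]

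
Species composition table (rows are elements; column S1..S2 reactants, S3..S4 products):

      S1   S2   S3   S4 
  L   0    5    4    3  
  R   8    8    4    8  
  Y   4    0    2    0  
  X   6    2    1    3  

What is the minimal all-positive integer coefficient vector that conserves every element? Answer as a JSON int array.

L: 1·0+4·5 = 20 | 2·4+4·3 = 20
R: 1·8+4·8 = 40 | 2·4+4·8 = 40
Y: 1·4+4·0 = 4 | 2·2+4·0 = 4
X: 1·6+4·2 = 14 | 2·1+4·3 = 14
gcd(1,4,2,4) = 1

Coefficients: [1, 4, 2, 4]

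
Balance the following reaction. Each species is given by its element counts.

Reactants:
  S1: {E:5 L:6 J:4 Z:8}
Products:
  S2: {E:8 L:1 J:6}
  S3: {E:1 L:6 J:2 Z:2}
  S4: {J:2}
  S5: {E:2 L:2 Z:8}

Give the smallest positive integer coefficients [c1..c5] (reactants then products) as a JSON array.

E: 6·5 = 30 | 2·8+4·1+2·0+5·2 = 30
L: 6·6 = 36 | 2·1+4·6+2·0+5·2 = 36
J: 6·4 = 24 | 2·6+4·2+2·2+5·0 = 24
Z: 6·8 = 48 | 2·0+4·2+2·0+5·8 = 48
gcd(6,2,4,2,5) = 1

Coefficients: [6, 2, 4, 2, 5]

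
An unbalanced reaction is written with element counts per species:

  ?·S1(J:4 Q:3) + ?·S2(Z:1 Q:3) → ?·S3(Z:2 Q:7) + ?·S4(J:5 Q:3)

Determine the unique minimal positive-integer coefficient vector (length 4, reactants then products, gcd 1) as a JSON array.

Coefficients: [5, 6, 3, 4]

J: 5·4+6·0 = 20 | 3·0+4·5 = 20
Z: 5·0+6·1 = 6 | 3·2+4·0 = 6
Q: 5·3+6·3 = 33 | 3·7+4·3 = 33
gcd(5,6,3,4) = 1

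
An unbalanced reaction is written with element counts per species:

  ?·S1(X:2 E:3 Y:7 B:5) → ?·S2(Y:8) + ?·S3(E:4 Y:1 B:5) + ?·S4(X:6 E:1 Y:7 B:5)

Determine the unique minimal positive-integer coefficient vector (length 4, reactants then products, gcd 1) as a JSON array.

X: 6·2 = 12 | 3·0+4·0+2·6 = 12
E: 6·3 = 18 | 3·0+4·4+2·1 = 18
Y: 6·7 = 42 | 3·8+4·1+2·7 = 42
B: 6·5 = 30 | 3·0+4·5+2·5 = 30
gcd(6,3,4,2) = 1

Coefficients: [6, 3, 4, 2]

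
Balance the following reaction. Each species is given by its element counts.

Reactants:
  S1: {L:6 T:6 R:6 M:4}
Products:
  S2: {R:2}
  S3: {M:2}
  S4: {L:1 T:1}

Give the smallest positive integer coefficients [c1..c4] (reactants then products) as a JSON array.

Coefficients: [1, 3, 2, 6]

L: 1·6 = 6 | 3·0+2·0+6·1 = 6
T: 1·6 = 6 | 3·0+2·0+6·1 = 6
R: 1·6 = 6 | 3·2+2·0+6·0 = 6
M: 1·4 = 4 | 3·0+2·2+6·0 = 4
gcd(1,3,2,6) = 1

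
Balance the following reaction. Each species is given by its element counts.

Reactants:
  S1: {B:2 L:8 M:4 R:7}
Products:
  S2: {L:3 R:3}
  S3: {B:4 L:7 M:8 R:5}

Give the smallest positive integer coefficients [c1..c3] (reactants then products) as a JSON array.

Coefficients: [2, 3, 1]

B: 2·2 = 4 | 3·0+1·4 = 4
L: 2·8 = 16 | 3·3+1·7 = 16
M: 2·4 = 8 | 3·0+1·8 = 8
R: 2·7 = 14 | 3·3+1·5 = 14
gcd(2,3,1) = 1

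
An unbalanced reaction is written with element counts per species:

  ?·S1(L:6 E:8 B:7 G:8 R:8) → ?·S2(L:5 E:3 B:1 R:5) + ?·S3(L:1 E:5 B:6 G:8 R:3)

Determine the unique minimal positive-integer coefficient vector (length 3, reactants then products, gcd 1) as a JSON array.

L: 1·6 = 6 | 1·5+1·1 = 6
E: 1·8 = 8 | 1·3+1·5 = 8
B: 1·7 = 7 | 1·1+1·6 = 7
G: 1·8 = 8 | 1·0+1·8 = 8
R: 1·8 = 8 | 1·5+1·3 = 8
gcd(1,1,1) = 1

Coefficients: [1, 1, 1]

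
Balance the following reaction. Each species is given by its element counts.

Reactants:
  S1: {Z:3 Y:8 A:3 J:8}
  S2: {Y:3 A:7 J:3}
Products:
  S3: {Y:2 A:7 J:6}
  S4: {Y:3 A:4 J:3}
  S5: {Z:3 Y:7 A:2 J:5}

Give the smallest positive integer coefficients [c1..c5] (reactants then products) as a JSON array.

Z: 6·3+5·0 = 18 | 3·0+5·0+6·3 = 18
Y: 6·8+5·3 = 63 | 3·2+5·3+6·7 = 63
A: 6·3+5·7 = 53 | 3·7+5·4+6·2 = 53
J: 6·8+5·3 = 63 | 3·6+5·3+6·5 = 63
gcd(6,5,3,5,6) = 1

Coefficients: [6, 5, 3, 5, 6]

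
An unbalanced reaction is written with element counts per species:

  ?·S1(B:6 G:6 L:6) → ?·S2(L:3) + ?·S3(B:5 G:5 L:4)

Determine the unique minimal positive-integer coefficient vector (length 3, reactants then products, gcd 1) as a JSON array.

Coefficients: [5, 2, 6]

B: 5·6 = 30 | 2·0+6·5 = 30
G: 5·6 = 30 | 2·0+6·5 = 30
L: 5·6 = 30 | 2·3+6·4 = 30
gcd(5,2,6) = 1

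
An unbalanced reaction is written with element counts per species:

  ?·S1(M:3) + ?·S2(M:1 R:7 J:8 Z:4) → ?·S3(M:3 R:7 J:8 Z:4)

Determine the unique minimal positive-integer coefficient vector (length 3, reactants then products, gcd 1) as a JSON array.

Coefficients: [2, 3, 3]

M: 2·3+3·1 = 9 | 3·3 = 9
R: 2·0+3·7 = 21 | 3·7 = 21
J: 2·0+3·8 = 24 | 3·8 = 24
Z: 2·0+3·4 = 12 | 3·4 = 12
gcd(2,3,3) = 1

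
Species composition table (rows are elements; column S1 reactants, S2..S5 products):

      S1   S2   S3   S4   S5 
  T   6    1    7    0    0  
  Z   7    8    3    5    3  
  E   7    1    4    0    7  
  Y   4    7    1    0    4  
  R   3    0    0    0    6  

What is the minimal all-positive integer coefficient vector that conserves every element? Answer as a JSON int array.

Coefficients: [6, 1, 5, 2, 3]

T: 6·6 = 36 | 1·1+5·7+2·0+3·0 = 36
Z: 6·7 = 42 | 1·8+5·3+2·5+3·3 = 42
E: 6·7 = 42 | 1·1+5·4+2·0+3·7 = 42
Y: 6·4 = 24 | 1·7+5·1+2·0+3·4 = 24
R: 6·3 = 18 | 1·0+5·0+2·0+3·6 = 18
gcd(6,1,5,2,3) = 1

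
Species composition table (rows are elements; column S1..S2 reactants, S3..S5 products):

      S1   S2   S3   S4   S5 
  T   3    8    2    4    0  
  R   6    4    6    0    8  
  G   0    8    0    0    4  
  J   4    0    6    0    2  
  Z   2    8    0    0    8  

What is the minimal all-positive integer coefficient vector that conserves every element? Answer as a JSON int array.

Coefficients: [4, 1, 2, 4, 2]

T: 4·3+1·8 = 20 | 2·2+4·4+2·0 = 20
R: 4·6+1·4 = 28 | 2·6+4·0+2·8 = 28
G: 4·0+1·8 = 8 | 2·0+4·0+2·4 = 8
J: 4·4+1·0 = 16 | 2·6+4·0+2·2 = 16
Z: 4·2+1·8 = 16 | 2·0+4·0+2·8 = 16
gcd(4,1,2,4,2) = 1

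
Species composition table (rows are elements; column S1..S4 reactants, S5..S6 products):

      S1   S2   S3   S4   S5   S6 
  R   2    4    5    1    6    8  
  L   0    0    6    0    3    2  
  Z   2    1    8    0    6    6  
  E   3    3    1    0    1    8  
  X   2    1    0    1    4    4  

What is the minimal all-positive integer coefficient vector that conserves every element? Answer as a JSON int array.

R: 6·2+2·4+2·5+6·1 = 36 | 2·6+3·8 = 36
L: 6·0+2·0+2·6+6·0 = 12 | 2·3+3·2 = 12
Z: 6·2+2·1+2·8+6·0 = 30 | 2·6+3·6 = 30
E: 6·3+2·3+2·1+6·0 = 26 | 2·1+3·8 = 26
X: 6·2+2·1+2·0+6·1 = 20 | 2·4+3·4 = 20
gcd(6,2,2,6,2,3) = 1

Coefficients: [6, 2, 2, 6, 2, 3]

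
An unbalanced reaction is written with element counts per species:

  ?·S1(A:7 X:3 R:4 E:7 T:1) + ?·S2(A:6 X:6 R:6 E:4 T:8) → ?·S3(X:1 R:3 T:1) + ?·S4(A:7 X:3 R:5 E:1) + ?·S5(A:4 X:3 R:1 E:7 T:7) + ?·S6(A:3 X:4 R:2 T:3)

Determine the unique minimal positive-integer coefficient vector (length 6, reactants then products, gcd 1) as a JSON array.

Coefficients: [2, 6, 6, 3, 5, 3]

A: 2·7+6·6 = 50 | 6·0+3·7+5·4+3·3 = 50
X: 2·3+6·6 = 42 | 6·1+3·3+5·3+3·4 = 42
R: 2·4+6·6 = 44 | 6·3+3·5+5·1+3·2 = 44
E: 2·7+6·4 = 38 | 6·0+3·1+5·7+3·0 = 38
T: 2·1+6·8 = 50 | 6·1+3·0+5·7+3·3 = 50
gcd(2,6,6,3,5,3) = 1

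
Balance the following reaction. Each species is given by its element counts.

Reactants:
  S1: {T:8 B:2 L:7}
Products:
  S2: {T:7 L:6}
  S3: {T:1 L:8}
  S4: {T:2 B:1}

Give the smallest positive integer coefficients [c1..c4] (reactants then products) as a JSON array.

T: 2·8 = 16 | 1·7+1·1+4·2 = 16
B: 2·2 = 4 | 1·0+1·0+4·1 = 4
L: 2·7 = 14 | 1·6+1·8+4·0 = 14
gcd(2,1,1,4) = 1

Coefficients: [2, 1, 1, 4]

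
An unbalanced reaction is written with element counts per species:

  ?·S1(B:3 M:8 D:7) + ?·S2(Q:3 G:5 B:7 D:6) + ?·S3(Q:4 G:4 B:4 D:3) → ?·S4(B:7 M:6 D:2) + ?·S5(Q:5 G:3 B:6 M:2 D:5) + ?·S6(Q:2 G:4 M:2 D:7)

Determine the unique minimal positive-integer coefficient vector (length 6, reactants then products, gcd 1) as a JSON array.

Coefficients: [4, 1, 5, 3, 3, 4]

Q: 4·0+1·3+5·4 = 23 | 3·0+3·5+4·2 = 23
G: 4·0+1·5+5·4 = 25 | 3·0+3·3+4·4 = 25
B: 4·3+1·7+5·4 = 39 | 3·7+3·6+4·0 = 39
M: 4·8+1·0+5·0 = 32 | 3·6+3·2+4·2 = 32
D: 4·7+1·6+5·3 = 49 | 3·2+3·5+4·7 = 49
gcd(4,1,5,3,3,4) = 1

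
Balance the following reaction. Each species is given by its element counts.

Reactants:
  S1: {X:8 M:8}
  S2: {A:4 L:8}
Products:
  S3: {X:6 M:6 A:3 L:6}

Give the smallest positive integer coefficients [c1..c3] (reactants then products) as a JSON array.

X: 3·8+3·0 = 24 | 4·6 = 24
M: 3·8+3·0 = 24 | 4·6 = 24
A: 3·0+3·4 = 12 | 4·3 = 12
L: 3·0+3·8 = 24 | 4·6 = 24
gcd(3,3,4) = 1

Coefficients: [3, 3, 4]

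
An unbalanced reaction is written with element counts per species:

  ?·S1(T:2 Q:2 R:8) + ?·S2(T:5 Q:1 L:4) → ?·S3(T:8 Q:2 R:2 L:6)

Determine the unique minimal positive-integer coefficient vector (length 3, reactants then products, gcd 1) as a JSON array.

Coefficients: [1, 6, 4]

T: 1·2+6·5 = 32 | 4·8 = 32
Q: 1·2+6·1 = 8 | 4·2 = 8
R: 1·8+6·0 = 8 | 4·2 = 8
L: 1·0+6·4 = 24 | 4·6 = 24
gcd(1,6,4) = 1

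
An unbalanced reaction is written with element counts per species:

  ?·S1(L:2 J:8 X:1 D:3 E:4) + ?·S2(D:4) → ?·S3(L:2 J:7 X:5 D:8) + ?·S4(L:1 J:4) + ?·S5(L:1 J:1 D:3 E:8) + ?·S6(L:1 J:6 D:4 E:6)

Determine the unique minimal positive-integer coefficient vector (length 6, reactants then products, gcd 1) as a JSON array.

Coefficients: [5, 1, 1, 5, 1, 2]

L: 5·2+1·0 = 10 | 1·2+5·1+1·1+2·1 = 10
J: 5·8+1·0 = 40 | 1·7+5·4+1·1+2·6 = 40
X: 5·1+1·0 = 5 | 1·5+5·0+1·0+2·0 = 5
D: 5·3+1·4 = 19 | 1·8+5·0+1·3+2·4 = 19
E: 5·4+1·0 = 20 | 1·0+5·0+1·8+2·6 = 20
gcd(5,1,1,5,1,2) = 1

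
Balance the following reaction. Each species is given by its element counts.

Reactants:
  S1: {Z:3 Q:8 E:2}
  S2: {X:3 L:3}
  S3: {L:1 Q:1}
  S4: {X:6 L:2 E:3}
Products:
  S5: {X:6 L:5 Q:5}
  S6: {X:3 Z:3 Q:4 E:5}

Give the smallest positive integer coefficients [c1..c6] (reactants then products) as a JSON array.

Coefficients: [6, 4, 1, 6, 5, 6]

X: 6·0+4·3+1·0+6·6 = 48 | 5·6+6·3 = 48
Z: 6·3+4·0+1·0+6·0 = 18 | 5·0+6·3 = 18
L: 6·0+4·3+1·1+6·2 = 25 | 5·5+6·0 = 25
Q: 6·8+4·0+1·1+6·0 = 49 | 5·5+6·4 = 49
E: 6·2+4·0+1·0+6·3 = 30 | 5·0+6·5 = 30
gcd(6,4,1,6,5,6) = 1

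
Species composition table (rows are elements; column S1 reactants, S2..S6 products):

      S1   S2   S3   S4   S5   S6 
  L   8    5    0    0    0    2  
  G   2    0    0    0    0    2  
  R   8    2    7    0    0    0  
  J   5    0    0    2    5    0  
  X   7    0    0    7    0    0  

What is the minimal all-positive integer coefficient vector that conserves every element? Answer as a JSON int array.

Coefficients: [5, 6, 4, 5, 3, 5]

L: 5·8 = 40 | 6·5+4·0+5·0+3·0+5·2 = 40
G: 5·2 = 10 | 6·0+4·0+5·0+3·0+5·2 = 10
R: 5·8 = 40 | 6·2+4·7+5·0+3·0+5·0 = 40
J: 5·5 = 25 | 6·0+4·0+5·2+3·5+5·0 = 25
X: 5·7 = 35 | 6·0+4·0+5·7+3·0+5·0 = 35
gcd(5,6,4,5,3,5) = 1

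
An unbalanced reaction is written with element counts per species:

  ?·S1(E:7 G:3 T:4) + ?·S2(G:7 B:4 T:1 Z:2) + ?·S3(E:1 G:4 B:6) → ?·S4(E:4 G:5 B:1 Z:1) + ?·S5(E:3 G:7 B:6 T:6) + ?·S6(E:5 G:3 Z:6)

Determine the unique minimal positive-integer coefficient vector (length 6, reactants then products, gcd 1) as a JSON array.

E: 6·7+6·0+2·1 = 44 | 6·4+5·3+1·5 = 44
G: 6·3+6·7+2·4 = 68 | 6·5+5·7+1·3 = 68
B: 6·0+6·4+2·6 = 36 | 6·1+5·6+1·0 = 36
T: 6·4+6·1+2·0 = 30 | 6·0+5·6+1·0 = 30
Z: 6·0+6·2+2·0 = 12 | 6·1+5·0+1·6 = 12
gcd(6,6,2,6,5,1) = 1

Coefficients: [6, 6, 2, 6, 5, 1]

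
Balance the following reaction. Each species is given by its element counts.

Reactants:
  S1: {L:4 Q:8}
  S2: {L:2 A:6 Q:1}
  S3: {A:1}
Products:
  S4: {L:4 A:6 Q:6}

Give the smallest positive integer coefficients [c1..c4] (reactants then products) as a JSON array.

L: 2·4+2·2+6·0 = 12 | 3·4 = 12
A: 2·0+2·6+6·1 = 18 | 3·6 = 18
Q: 2·8+2·1+6·0 = 18 | 3·6 = 18
gcd(2,2,6,3) = 1

Coefficients: [2, 2, 6, 3]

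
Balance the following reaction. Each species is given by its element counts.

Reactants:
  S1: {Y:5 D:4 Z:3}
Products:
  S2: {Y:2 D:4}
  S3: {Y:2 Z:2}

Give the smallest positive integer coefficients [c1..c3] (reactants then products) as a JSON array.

Coefficients: [2, 2, 3]

Y: 2·5 = 10 | 2·2+3·2 = 10
D: 2·4 = 8 | 2·4+3·0 = 8
Z: 2·3 = 6 | 2·0+3·2 = 6
gcd(2,2,3) = 1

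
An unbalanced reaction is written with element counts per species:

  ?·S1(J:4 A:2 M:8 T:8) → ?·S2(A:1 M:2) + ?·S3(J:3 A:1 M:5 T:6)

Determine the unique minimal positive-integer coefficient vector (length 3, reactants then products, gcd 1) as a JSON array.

J: 3·4 = 12 | 2·0+4·3 = 12
A: 3·2 = 6 | 2·1+4·1 = 6
M: 3·8 = 24 | 2·2+4·5 = 24
T: 3·8 = 24 | 2·0+4·6 = 24
gcd(3,2,4) = 1

Coefficients: [3, 2, 4]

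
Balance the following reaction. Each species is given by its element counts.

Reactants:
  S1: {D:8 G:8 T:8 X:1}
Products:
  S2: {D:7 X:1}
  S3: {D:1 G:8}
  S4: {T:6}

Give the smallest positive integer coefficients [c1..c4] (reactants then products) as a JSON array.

Coefficients: [3, 3, 3, 4]

D: 3·8 = 24 | 3·7+3·1+4·0 = 24
G: 3·8 = 24 | 3·0+3·8+4·0 = 24
T: 3·8 = 24 | 3·0+3·0+4·6 = 24
X: 3·1 = 3 | 3·1+3·0+4·0 = 3
gcd(3,3,3,4) = 1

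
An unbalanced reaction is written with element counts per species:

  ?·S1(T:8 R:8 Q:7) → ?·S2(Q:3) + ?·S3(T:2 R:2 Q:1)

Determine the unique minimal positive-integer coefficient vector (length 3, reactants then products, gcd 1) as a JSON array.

Coefficients: [1, 1, 4]

T: 1·8 = 8 | 1·0+4·2 = 8
R: 1·8 = 8 | 1·0+4·2 = 8
Q: 1·7 = 7 | 1·3+4·1 = 7
gcd(1,1,4) = 1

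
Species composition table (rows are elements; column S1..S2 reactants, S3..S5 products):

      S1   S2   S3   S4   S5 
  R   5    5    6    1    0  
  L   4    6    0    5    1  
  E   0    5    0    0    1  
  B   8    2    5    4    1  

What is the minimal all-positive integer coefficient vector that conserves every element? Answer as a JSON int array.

R: 6·5+1·5 = 35 | 5·6+5·1+5·0 = 35
L: 6·4+1·6 = 30 | 5·0+5·5+5·1 = 30
E: 6·0+1·5 = 5 | 5·0+5·0+5·1 = 5
B: 6·8+1·2 = 50 | 5·5+5·4+5·1 = 50
gcd(6,1,5,5,5) = 1

Coefficients: [6, 1, 5, 5, 5]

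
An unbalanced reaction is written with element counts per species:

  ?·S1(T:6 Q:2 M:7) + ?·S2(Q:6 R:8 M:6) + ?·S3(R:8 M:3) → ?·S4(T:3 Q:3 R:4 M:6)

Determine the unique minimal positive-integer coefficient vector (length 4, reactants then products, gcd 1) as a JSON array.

Coefficients: [3, 2, 1, 6]

T: 3·6+2·0+1·0 = 18 | 6·3 = 18
Q: 3·2+2·6+1·0 = 18 | 6·3 = 18
R: 3·0+2·8+1·8 = 24 | 6·4 = 24
M: 3·7+2·6+1·3 = 36 | 6·6 = 36
gcd(3,2,1,6) = 1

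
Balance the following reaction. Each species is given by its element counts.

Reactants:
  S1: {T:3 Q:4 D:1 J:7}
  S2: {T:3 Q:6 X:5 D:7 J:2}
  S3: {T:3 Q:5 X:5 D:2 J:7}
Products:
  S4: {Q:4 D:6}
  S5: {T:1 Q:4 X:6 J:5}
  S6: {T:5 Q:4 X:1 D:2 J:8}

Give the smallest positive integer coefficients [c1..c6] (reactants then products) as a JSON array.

T: 3·3+1·3+6·3 = 30 | 2·0+5·1+5·5 = 30
Q: 3·4+1·6+6·5 = 48 | 2·4+5·4+5·4 = 48
X: 3·0+1·5+6·5 = 35 | 2·0+5·6+5·1 = 35
D: 3·1+1·7+6·2 = 22 | 2·6+5·0+5·2 = 22
J: 3·7+1·2+6·7 = 65 | 2·0+5·5+5·8 = 65
gcd(3,1,6,2,5,5) = 1

Coefficients: [3, 1, 6, 2, 5, 5]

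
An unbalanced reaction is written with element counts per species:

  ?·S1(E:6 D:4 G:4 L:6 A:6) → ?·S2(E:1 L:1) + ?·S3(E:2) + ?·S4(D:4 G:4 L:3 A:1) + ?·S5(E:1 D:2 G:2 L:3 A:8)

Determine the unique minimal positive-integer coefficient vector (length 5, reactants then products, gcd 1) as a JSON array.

Coefficients: [3, 6, 5, 2, 2]

E: 3·6 = 18 | 6·1+5·2+2·0+2·1 = 18
D: 3·4 = 12 | 6·0+5·0+2·4+2·2 = 12
G: 3·4 = 12 | 6·0+5·0+2·4+2·2 = 12
L: 3·6 = 18 | 6·1+5·0+2·3+2·3 = 18
A: 3·6 = 18 | 6·0+5·0+2·1+2·8 = 18
gcd(3,6,5,2,2) = 1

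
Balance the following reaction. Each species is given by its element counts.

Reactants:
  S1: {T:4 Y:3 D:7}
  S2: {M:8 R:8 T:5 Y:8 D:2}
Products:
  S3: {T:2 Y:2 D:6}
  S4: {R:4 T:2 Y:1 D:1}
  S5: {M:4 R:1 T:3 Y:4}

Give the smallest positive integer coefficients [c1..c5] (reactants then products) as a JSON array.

M: 5·0+2·8 = 16 | 6·0+3·0+4·4 = 16
R: 5·0+2·8 = 16 | 6·0+3·4+4·1 = 16
T: 5·4+2·5 = 30 | 6·2+3·2+4·3 = 30
Y: 5·3+2·8 = 31 | 6·2+3·1+4·4 = 31
D: 5·7+2·2 = 39 | 6·6+3·1+4·0 = 39
gcd(5,2,6,3,4) = 1

Coefficients: [5, 2, 6, 3, 4]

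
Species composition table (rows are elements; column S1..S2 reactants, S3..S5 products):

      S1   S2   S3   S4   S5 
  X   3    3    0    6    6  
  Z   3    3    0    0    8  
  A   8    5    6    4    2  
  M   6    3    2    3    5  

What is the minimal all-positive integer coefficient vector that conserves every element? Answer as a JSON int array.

X: 2·3+6·3 = 24 | 6·0+1·6+3·6 = 24
Z: 2·3+6·3 = 24 | 6·0+1·0+3·8 = 24
A: 2·8+6·5 = 46 | 6·6+1·4+3·2 = 46
M: 2·6+6·3 = 30 | 6·2+1·3+3·5 = 30
gcd(2,6,6,1,3) = 1

Coefficients: [2, 6, 6, 1, 3]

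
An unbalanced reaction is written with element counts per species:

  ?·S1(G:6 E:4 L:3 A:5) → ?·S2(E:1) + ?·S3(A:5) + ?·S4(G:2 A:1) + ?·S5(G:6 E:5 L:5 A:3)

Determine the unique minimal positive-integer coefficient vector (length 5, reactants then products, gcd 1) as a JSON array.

Coefficients: [5, 5, 2, 6, 3]

G: 5·6 = 30 | 5·0+2·0+6·2+3·6 = 30
E: 5·4 = 20 | 5·1+2·0+6·0+3·5 = 20
L: 5·3 = 15 | 5·0+2·0+6·0+3·5 = 15
A: 5·5 = 25 | 5·0+2·5+6·1+3·3 = 25
gcd(5,5,2,6,3) = 1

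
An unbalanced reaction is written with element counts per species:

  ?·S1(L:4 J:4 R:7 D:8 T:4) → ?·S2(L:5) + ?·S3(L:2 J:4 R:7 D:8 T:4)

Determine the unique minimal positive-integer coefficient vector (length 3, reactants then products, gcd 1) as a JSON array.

L: 5·4 = 20 | 2·5+5·2 = 20
J: 5·4 = 20 | 2·0+5·4 = 20
R: 5·7 = 35 | 2·0+5·7 = 35
D: 5·8 = 40 | 2·0+5·8 = 40
T: 5·4 = 20 | 2·0+5·4 = 20
gcd(5,2,5) = 1

Coefficients: [5, 2, 5]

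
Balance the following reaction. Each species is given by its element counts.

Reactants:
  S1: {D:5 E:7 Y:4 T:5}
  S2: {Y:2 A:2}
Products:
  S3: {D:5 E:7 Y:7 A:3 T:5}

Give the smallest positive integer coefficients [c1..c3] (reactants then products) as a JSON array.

D: 2·5+3·0 = 10 | 2·5 = 10
E: 2·7+3·0 = 14 | 2·7 = 14
Y: 2·4+3·2 = 14 | 2·7 = 14
A: 2·0+3·2 = 6 | 2·3 = 6
T: 2·5+3·0 = 10 | 2·5 = 10
gcd(2,3,2) = 1

Coefficients: [2, 3, 2]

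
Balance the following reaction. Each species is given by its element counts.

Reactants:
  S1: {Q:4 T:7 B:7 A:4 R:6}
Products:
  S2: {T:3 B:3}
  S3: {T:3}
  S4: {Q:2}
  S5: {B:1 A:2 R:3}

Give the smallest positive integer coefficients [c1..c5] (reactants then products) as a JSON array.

Q: 3·4 = 12 | 5·0+2·0+6·2+6·0 = 12
T: 3·7 = 21 | 5·3+2·3+6·0+6·0 = 21
B: 3·7 = 21 | 5·3+2·0+6·0+6·1 = 21
A: 3·4 = 12 | 5·0+2·0+6·0+6·2 = 12
R: 3·6 = 18 | 5·0+2·0+6·0+6·3 = 18
gcd(3,5,2,6,6) = 1

Coefficients: [3, 5, 2, 6, 6]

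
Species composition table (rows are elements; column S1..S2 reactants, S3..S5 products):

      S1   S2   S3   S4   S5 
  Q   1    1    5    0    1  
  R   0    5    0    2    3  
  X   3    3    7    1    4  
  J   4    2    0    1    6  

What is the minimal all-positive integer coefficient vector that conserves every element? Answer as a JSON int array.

Coefficients: [5, 4, 1, 4, 4]

Q: 5·1+4·1 = 9 | 1·5+4·0+4·1 = 9
R: 5·0+4·5 = 20 | 1·0+4·2+4·3 = 20
X: 5·3+4·3 = 27 | 1·7+4·1+4·4 = 27
J: 5·4+4·2 = 28 | 1·0+4·1+4·6 = 28
gcd(5,4,1,4,4) = 1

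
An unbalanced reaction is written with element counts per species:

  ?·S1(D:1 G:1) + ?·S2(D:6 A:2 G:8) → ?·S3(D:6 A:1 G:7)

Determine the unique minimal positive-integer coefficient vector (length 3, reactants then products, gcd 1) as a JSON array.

Coefficients: [6, 1, 2]

D: 6·1+1·6 = 12 | 2·6 = 12
A: 6·0+1·2 = 2 | 2·1 = 2
G: 6·1+1·8 = 14 | 2·7 = 14
gcd(6,1,2) = 1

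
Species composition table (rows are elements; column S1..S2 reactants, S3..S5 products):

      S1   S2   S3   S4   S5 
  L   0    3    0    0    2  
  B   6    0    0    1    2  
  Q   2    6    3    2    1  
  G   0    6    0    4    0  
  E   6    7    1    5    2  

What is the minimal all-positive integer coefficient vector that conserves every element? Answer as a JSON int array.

Coefficients: [3, 4, 4, 6, 6]

L: 3·0+4·3 = 12 | 4·0+6·0+6·2 = 12
B: 3·6+4·0 = 18 | 4·0+6·1+6·2 = 18
Q: 3·2+4·6 = 30 | 4·3+6·2+6·1 = 30
G: 3·0+4·6 = 24 | 4·0+6·4+6·0 = 24
E: 3·6+4·7 = 46 | 4·1+6·5+6·2 = 46
gcd(3,4,4,6,6) = 1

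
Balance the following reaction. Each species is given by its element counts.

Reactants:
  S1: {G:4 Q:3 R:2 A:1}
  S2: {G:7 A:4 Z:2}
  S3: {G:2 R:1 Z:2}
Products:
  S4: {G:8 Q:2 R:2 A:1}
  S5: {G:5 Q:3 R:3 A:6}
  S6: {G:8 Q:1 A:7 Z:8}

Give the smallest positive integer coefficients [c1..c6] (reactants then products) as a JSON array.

G: 5·4+5·7+3·2 = 61 | 5·8+1·5+2·8 = 61
Q: 5·3+5·0+3·0 = 15 | 5·2+1·3+2·1 = 15
R: 5·2+5·0+3·1 = 13 | 5·2+1·3+2·0 = 13
A: 5·1+5·4+3·0 = 25 | 5·1+1·6+2·7 = 25
Z: 5·0+5·2+3·2 = 16 | 5·0+1·0+2·8 = 16
gcd(5,5,3,5,1,2) = 1

Coefficients: [5, 5, 3, 5, 1, 2]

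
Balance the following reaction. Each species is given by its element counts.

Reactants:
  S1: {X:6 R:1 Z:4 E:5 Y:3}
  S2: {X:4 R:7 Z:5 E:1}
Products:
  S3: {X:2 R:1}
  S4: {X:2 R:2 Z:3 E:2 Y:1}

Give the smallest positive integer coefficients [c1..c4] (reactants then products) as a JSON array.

Coefficients: [1, 1, 2, 3]

X: 1·6+1·4 = 10 | 2·2+3·2 = 10
R: 1·1+1·7 = 8 | 2·1+3·2 = 8
Z: 1·4+1·5 = 9 | 2·0+3·3 = 9
E: 1·5+1·1 = 6 | 2·0+3·2 = 6
Y: 1·3+1·0 = 3 | 2·0+3·1 = 3
gcd(1,1,2,3) = 1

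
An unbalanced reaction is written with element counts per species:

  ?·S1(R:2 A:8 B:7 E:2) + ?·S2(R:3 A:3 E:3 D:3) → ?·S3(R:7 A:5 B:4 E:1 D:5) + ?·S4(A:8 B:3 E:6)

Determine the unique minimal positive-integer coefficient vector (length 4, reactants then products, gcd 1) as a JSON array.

Coefficients: [3, 5, 3, 3]

R: 3·2+5·3 = 21 | 3·7+3·0 = 21
A: 3·8+5·3 = 39 | 3·5+3·8 = 39
B: 3·7+5·0 = 21 | 3·4+3·3 = 21
E: 3·2+5·3 = 21 | 3·1+3·6 = 21
D: 3·0+5·3 = 15 | 3·5+3·0 = 15
gcd(3,5,3,3) = 1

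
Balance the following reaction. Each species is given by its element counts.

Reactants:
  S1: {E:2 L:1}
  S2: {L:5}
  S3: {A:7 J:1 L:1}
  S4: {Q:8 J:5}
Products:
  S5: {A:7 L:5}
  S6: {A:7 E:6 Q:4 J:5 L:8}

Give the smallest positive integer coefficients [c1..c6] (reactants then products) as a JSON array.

Coefficients: [6, 4, 5, 1, 3, 2]

A: 6·0+4·0+5·7+1·0 = 35 | 3·7+2·7 = 35
E: 6·2+4·0+5·0+1·0 = 12 | 3·0+2·6 = 12
Q: 6·0+4·0+5·0+1·8 = 8 | 3·0+2·4 = 8
J: 6·0+4·0+5·1+1·5 = 10 | 3·0+2·5 = 10
L: 6·1+4·5+5·1+1·0 = 31 | 3·5+2·8 = 31
gcd(6,4,5,1,3,2) = 1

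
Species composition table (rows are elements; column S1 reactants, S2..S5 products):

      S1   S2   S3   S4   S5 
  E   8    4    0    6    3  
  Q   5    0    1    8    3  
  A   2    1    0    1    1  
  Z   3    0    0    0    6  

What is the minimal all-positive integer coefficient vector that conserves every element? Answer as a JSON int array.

Coefficients: [4, 5, 6, 1, 2]

E: 4·8 = 32 | 5·4+6·0+1·6+2·3 = 32
Q: 4·5 = 20 | 5·0+6·1+1·8+2·3 = 20
A: 4·2 = 8 | 5·1+6·0+1·1+2·1 = 8
Z: 4·3 = 12 | 5·0+6·0+1·0+2·6 = 12
gcd(4,5,6,1,2) = 1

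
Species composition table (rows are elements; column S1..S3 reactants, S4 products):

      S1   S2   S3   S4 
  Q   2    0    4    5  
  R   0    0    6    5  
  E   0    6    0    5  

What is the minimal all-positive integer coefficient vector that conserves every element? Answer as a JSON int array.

Q: 5·2+5·0+5·4 = 30 | 6·5 = 30
R: 5·0+5·0+5·6 = 30 | 6·5 = 30
E: 5·0+5·6+5·0 = 30 | 6·5 = 30
gcd(5,5,5,6) = 1

Coefficients: [5, 5, 5, 6]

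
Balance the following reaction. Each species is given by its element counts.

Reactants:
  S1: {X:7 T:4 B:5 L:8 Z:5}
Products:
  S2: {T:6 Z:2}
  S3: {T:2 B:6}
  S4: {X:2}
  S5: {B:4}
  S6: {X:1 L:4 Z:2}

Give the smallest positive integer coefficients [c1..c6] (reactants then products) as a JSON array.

X: 2·7 = 14 | 1·0+1·0+5·2+1·0+4·1 = 14
T: 2·4 = 8 | 1·6+1·2+5·0+1·0+4·0 = 8
B: 2·5 = 10 | 1·0+1·6+5·0+1·4+4·0 = 10
L: 2·8 = 16 | 1·0+1·0+5·0+1·0+4·4 = 16
Z: 2·5 = 10 | 1·2+1·0+5·0+1·0+4·2 = 10
gcd(2,1,1,5,1,4) = 1

Coefficients: [2, 1, 1, 5, 1, 4]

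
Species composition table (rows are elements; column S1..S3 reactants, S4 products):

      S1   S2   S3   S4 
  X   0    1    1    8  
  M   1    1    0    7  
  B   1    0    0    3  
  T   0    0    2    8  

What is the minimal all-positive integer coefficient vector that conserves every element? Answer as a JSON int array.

X: 3·0+4·1+4·1 = 8 | 1·8 = 8
M: 3·1+4·1+4·0 = 7 | 1·7 = 7
B: 3·1+4·0+4·0 = 3 | 1·3 = 3
T: 3·0+4·0+4·2 = 8 | 1·8 = 8
gcd(3,4,4,1) = 1

Coefficients: [3, 4, 4, 1]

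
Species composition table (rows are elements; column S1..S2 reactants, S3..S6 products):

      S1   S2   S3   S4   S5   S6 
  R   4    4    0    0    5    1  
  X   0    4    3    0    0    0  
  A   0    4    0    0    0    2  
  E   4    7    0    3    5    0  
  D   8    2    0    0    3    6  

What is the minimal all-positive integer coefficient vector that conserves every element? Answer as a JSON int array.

R: 6·4+3·4 = 36 | 4·0+5·0+6·5+6·1 = 36
X: 6·0+3·4 = 12 | 4·3+5·0+6·0+6·0 = 12
A: 6·0+3·4 = 12 | 4·0+5·0+6·0+6·2 = 12
E: 6·4+3·7 = 45 | 4·0+5·3+6·5+6·0 = 45
D: 6·8+3·2 = 54 | 4·0+5·0+6·3+6·6 = 54
gcd(6,3,4,5,6,6) = 1

Coefficients: [6, 3, 4, 5, 6, 6]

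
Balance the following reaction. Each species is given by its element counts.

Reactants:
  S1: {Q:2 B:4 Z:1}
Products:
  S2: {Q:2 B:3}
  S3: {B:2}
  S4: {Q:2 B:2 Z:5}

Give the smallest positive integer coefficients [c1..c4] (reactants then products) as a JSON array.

Q: 5·2 = 10 | 4·2+3·0+1·2 = 10
B: 5·4 = 20 | 4·3+3·2+1·2 = 20
Z: 5·1 = 5 | 4·0+3·0+1·5 = 5
gcd(5,4,3,1) = 1

Coefficients: [5, 4, 3, 1]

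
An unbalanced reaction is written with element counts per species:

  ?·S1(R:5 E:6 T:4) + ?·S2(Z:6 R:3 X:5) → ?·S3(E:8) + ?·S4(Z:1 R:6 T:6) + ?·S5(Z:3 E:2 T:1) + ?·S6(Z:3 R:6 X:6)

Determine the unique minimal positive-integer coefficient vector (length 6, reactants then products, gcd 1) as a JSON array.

Z: 6·0+6·6 = 36 | 3·0+3·1+6·3+5·3 = 36
R: 6·5+6·3 = 48 | 3·0+3·6+6·0+5·6 = 48
X: 6·0+6·5 = 30 | 3·0+3·0+6·0+5·6 = 30
E: 6·6+6·0 = 36 | 3·8+3·0+6·2+5·0 = 36
T: 6·4+6·0 = 24 | 3·0+3·6+6·1+5·0 = 24
gcd(6,6,3,3,6,5) = 1

Coefficients: [6, 6, 3, 3, 6, 5]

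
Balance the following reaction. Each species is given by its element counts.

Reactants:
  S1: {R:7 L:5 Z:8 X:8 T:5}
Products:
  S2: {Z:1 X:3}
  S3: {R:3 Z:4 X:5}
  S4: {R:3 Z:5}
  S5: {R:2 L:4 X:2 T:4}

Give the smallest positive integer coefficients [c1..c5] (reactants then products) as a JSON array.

Coefficients: [4, 4, 2, 4, 5]

R: 4·7 = 28 | 4·0+2·3+4·3+5·2 = 28
L: 4·5 = 20 | 4·0+2·0+4·0+5·4 = 20
Z: 4·8 = 32 | 4·1+2·4+4·5+5·0 = 32
X: 4·8 = 32 | 4·3+2·5+4·0+5·2 = 32
T: 4·5 = 20 | 4·0+2·0+4·0+5·4 = 20
gcd(4,4,2,4,5) = 1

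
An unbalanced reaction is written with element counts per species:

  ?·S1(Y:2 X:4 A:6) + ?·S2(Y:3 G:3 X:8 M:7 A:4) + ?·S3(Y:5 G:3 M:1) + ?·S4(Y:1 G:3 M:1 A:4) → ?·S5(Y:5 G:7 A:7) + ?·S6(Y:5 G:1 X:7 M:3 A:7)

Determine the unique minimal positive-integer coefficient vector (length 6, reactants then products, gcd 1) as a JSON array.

Y: 5·2+1·3+3·5+2·1 = 30 | 2·5+4·5 = 30
G: 5·0+1·3+3·3+2·3 = 18 | 2·7+4·1 = 18
X: 5·4+1·8+3·0+2·0 = 28 | 2·0+4·7 = 28
M: 5·0+1·7+3·1+2·1 = 12 | 2·0+4·3 = 12
A: 5·6+1·4+3·0+2·4 = 42 | 2·7+4·7 = 42
gcd(5,1,3,2,2,4) = 1

Coefficients: [5, 1, 3, 2, 2, 4]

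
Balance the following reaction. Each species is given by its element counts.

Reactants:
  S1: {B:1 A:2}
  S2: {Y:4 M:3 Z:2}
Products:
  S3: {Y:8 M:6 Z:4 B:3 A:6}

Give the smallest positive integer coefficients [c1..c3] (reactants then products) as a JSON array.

Y: 3·0+2·4 = 8 | 1·8 = 8
M: 3·0+2·3 = 6 | 1·6 = 6
Z: 3·0+2·2 = 4 | 1·4 = 4
B: 3·1+2·0 = 3 | 1·3 = 3
A: 3·2+2·0 = 6 | 1·6 = 6
gcd(3,2,1) = 1

Coefficients: [3, 2, 1]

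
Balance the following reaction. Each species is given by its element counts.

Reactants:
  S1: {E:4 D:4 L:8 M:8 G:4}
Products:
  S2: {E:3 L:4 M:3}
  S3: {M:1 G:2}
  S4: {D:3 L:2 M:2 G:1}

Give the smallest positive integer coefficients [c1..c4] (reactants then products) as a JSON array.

Coefficients: [3, 4, 4, 4]

E: 3·4 = 12 | 4·3+4·0+4·0 = 12
D: 3·4 = 12 | 4·0+4·0+4·3 = 12
L: 3·8 = 24 | 4·4+4·0+4·2 = 24
M: 3·8 = 24 | 4·3+4·1+4·2 = 24
G: 3·4 = 12 | 4·0+4·2+4·1 = 12
gcd(3,4,4,4) = 1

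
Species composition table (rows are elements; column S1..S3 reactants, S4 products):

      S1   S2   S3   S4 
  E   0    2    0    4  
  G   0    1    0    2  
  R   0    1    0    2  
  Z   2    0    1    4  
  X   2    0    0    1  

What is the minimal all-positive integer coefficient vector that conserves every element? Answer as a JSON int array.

E: 1·0+4·2+6·0 = 8 | 2·4 = 8
G: 1·0+4·1+6·0 = 4 | 2·2 = 4
R: 1·0+4·1+6·0 = 4 | 2·2 = 4
Z: 1·2+4·0+6·1 = 8 | 2·4 = 8
X: 1·2+4·0+6·0 = 2 | 2·1 = 2
gcd(1,4,6,2) = 1

Coefficients: [1, 4, 6, 2]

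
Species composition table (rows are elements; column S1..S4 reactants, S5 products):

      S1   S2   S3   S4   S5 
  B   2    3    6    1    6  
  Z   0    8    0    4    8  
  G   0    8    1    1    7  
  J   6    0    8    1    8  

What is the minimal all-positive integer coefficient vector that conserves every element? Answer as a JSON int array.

Coefficients: [5, 4, 1, 2, 5]

B: 5·2+4·3+1·6+2·1 = 30 | 5·6 = 30
Z: 5·0+4·8+1·0+2·4 = 40 | 5·8 = 40
G: 5·0+4·8+1·1+2·1 = 35 | 5·7 = 35
J: 5·6+4·0+1·8+2·1 = 40 | 5·8 = 40
gcd(5,4,1,2,5) = 1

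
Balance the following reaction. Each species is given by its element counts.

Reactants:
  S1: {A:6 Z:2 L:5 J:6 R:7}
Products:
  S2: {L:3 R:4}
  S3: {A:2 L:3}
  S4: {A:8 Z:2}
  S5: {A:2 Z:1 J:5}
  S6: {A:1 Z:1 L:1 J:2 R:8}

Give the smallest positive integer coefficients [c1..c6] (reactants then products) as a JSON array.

A: 4·6 = 24 | 3·0+3·2+1·8+4·2+2·1 = 24
Z: 4·2 = 8 | 3·0+3·0+1·2+4·1+2·1 = 8
L: 4·5 = 20 | 3·3+3·3+1·0+4·0+2·1 = 20
J: 4·6 = 24 | 3·0+3·0+1·0+4·5+2·2 = 24
R: 4·7 = 28 | 3·4+3·0+1·0+4·0+2·8 = 28
gcd(4,3,3,1,4,2) = 1

Coefficients: [4, 3, 3, 1, 4, 2]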